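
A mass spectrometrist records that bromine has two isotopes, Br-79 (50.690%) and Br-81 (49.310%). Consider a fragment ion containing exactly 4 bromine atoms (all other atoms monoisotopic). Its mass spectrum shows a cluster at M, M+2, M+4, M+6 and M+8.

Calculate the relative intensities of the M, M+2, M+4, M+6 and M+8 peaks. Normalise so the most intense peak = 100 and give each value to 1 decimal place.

17.6 : 68.5 : 100.0 : 64.9 : 15.8

Each Br atom is independently Br-79 (p = 0.50690) or Br-81 (q = 0.49310); the cluster is the binomial expansion (p + q)^4.
P(M) = 0.50690^4 = 0.066022
P(M+2) = 4 × 0.50690^3 × 0.49310^1 = 0.256899
P(M+4) = 6 × 0.50690^2 × 0.49310^2 = 0.374857
P(M+6) = 4 × 0.50690^1 × 0.49310^3 = 0.243101
P(M+8) = 0.49310^4 = 0.059121
The M+4 peak is largest (0.374857); scaling to 100 gives 17.6 : 68.5 : 100.0 : 64.9 : 15.8.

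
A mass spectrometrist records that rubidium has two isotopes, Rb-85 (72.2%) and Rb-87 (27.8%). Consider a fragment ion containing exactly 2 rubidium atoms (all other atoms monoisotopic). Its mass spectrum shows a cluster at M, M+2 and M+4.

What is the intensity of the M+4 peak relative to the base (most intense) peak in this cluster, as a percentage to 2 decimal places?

(0.722 + 0.278)^2 gives M 0.5213, M+2 0.4014, M+4 0.0773; the largest is M.
P(M) = C(2,0) × 0.722^2 × 0.278^0 = 1 × 0.521284 × 1.0000 = 0.521284 (base)
P(M+4) = C(2,2) × 0.722^0 × 0.278^2 = 1 × 1.0000 × 0.077284 = 0.077284
Relative intensity = 0.077284 / 0.521284 × 100 = 14.83

14.83%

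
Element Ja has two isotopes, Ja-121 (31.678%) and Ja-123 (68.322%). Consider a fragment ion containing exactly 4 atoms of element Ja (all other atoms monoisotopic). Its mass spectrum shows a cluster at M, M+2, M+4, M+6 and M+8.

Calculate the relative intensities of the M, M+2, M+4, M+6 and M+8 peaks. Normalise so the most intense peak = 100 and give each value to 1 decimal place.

Expanding (0.31678 + 0.68322)^4:
P(M) = 0.31678^4 = 0.010070
P(M+2) = 4 × 0.31678^3 × 0.68322^1 = 0.086875
P(M+4) = 6 × 0.31678^2 × 0.68322^2 = 0.281053
P(M+6) = 4 × 0.31678^1 × 0.68322^3 = 0.404110
P(M+8) = 0.68322^4 = 0.217893
The M+6 peak is largest (0.404110); scaling to 100 gives 2.5 : 21.5 : 69.5 : 100.0 : 53.9.

2.5 : 21.5 : 69.5 : 100.0 : 53.9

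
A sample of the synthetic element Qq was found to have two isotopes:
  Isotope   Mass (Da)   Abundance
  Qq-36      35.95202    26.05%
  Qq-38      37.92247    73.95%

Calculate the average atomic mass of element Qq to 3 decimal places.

Average mass = Σ (abundance × isotope mass) = 0.2605 × 35.95202 + 0.7395 × 37.92247
= 9.365501 + 28.043667 = 37.409168 Da

37.409 Da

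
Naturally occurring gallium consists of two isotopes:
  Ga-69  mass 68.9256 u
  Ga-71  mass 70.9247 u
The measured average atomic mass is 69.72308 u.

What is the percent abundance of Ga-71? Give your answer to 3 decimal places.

39.892%

Let x be the fractional abundance of Ga-69; then Ga-71 has abundance 1 − x.
68.9256·x + 70.9247·(1 − x) = 69.72308
(68.9256 − 70.9247)·x = 69.72308 − 70.9247
x = -1.20162 / -1.9991 = 0.60108 → 60.108% Ga-69, 39.892% Ga-71.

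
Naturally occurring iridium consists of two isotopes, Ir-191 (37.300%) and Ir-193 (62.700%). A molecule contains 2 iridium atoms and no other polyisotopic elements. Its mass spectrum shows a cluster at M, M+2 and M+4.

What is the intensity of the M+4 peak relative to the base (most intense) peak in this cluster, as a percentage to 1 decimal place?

84.0%

Binomial terms of (0.37300 + 0.62700)^2: M 0.1391, M+2 0.4677, M+4 0.3931 → M+2 is the base peak.
P(M+2) = C(2,1) × 0.37300^1 × 0.62700^1 = 2 × 0.3730 × 0.6270 = 0.467742 (base)
P(M+4) = C(2,2) × 0.37300^0 × 0.62700^2 = 1 × 1.0000 × 0.393129 = 0.393129
Relative intensity = 0.393129 / 0.467742 × 100 = 84.0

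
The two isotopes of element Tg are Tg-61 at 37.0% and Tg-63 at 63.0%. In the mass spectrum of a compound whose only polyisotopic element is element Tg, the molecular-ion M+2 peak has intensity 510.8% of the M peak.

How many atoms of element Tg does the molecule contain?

3

With n Tg atoms, P(M+2)/P(M) = C(n,1)·p^(n−1)q / p^n = n·q/p = n · 0.630/0.370.
n = 5.108 × 0.370/0.630 = 3.00 ≈ 3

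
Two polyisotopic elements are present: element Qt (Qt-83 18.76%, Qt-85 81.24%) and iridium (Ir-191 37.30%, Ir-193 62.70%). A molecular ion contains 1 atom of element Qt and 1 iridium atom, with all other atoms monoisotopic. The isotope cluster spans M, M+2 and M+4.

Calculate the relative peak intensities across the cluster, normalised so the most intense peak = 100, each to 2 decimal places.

Element Qt pattern (n=1): 0.1876 : 0.8124
Iridium pattern (n=1): 0.3730 : 0.6270
Convolve the two distributions (both contribute in 2-u steps):
  M: 0.1876×0.3730 = 0.069975
  M+2: 0.1876×0.6270 + 0.8124×0.3730 = 0.420650
  M+4: 0.8124×0.6270 = 0.509375
Scale to base peak (0.509375) = 100: 13.74 : 82.58 : 100.00

13.74 : 82.58 : 100.00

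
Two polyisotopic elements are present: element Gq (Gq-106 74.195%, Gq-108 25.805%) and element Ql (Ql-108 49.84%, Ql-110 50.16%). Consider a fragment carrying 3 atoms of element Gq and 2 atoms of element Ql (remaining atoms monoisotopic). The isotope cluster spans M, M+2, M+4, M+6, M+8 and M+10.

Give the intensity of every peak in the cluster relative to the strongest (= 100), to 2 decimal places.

28.77 : 87.92 : 100.00 : 52.63 : 13.01 : 1.23

Element Gq pattern (n=3): 0.40843591 : 0.42616168 : 0.14821891 : 0.0171835
Element Ql pattern (n=2): 0.24840256 : 0.49999488 : 0.25160256
Convolve the two distributions (both contribute in 2-u steps):
  M: 0.40843591×0.24840256 = 0.101457
  M+2: 0.40843591×0.49999488 + 0.42616168×0.24840256 = 0.310076
  M+4: 0.40843591×0.25160256 + 0.42616168×0.49999488 + 0.14821891×0.24840256 = 0.352660
  M+6: 0.42616168×0.25160256 + 0.14821891×0.49999488 + 0.0171835×0.24840256 = 0.185600
  M+8: 0.14821891×0.25160256 + 0.0171835×0.49999488 = 0.045884
  M+10: 0.0171835×0.25160256 = 0.004323
Scale to base peak (0.352660) = 100: 28.77 : 87.92 : 100.00 : 52.63 : 13.01 : 1.23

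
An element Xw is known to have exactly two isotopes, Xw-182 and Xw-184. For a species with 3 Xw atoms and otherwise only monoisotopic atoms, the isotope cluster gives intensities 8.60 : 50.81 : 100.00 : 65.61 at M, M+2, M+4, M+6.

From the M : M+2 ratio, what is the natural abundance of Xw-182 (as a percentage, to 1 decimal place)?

33.7%

Write p for the Xw-182 fraction. I(M+2)/I(M) = [C(3,1)·p^2·(1−p)] / p^3 = 3·(1−p)/p = 50.81/8.60 = 5.9081
(1−p)/p = 5.9081/3 = 1.9694  ⇒  p = 1/(1 + 1.9694) = 0.3368
Xw-182: 33.7%, Xw-184: 66.3%.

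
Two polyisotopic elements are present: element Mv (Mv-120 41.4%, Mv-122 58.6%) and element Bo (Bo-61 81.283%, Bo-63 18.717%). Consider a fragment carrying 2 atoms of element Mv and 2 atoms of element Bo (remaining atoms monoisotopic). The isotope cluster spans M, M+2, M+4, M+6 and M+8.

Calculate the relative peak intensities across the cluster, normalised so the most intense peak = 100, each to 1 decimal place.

29.8 : 98.0 : 100.0 : 31.9 : 3.2

Element Mv pattern (n=2): 0.171396 : 0.485208 : 0.343396
Element Bo pattern (n=2): 0.66069261 : 0.30427478 : 0.03503261
Convolve the two distributions (both contribute in 2-u steps):
  M: 0.171396×0.66069261 = 0.113240
  M+2: 0.171396×0.30427478 + 0.485208×0.66069261 = 0.372725
  M+4: 0.171396×0.03503261 + 0.485208×0.30427478 + 0.343396×0.66069261 = 0.380520
  M+6: 0.485208×0.03503261 + 0.343396×0.30427478 = 0.121485
  M+8: 0.343396×0.03503261 = 0.012030
Scale to base peak (0.380520) = 100: 29.8 : 98.0 : 100.0 : 31.9 : 3.2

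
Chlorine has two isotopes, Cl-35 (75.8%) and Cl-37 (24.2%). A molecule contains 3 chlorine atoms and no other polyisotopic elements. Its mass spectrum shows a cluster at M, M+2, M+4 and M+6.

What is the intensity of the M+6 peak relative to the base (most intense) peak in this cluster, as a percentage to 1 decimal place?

Binomial terms of (0.758 + 0.242)^3: M 0.4355, M+2 0.4171, M+4 0.1332, M+6 0.0142 → M is the base peak.
P(M) = C(3,0) × 0.758^3 × 0.242^0 = 1 × 0.43551951 × 1.0000 = 0.435520 (base)
P(M+6) = C(3,3) × 0.758^0 × 0.242^3 = 1 × 1.0000 × 0.01417249 = 0.014172
Relative intensity = 0.014172 / 0.435520 × 100 = 3.3

3.3%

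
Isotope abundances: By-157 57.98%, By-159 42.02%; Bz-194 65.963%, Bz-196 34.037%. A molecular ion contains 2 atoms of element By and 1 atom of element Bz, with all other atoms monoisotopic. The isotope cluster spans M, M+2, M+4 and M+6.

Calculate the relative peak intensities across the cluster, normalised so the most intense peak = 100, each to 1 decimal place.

Element By pattern (n=2): 0.33616804 : 0.48726392 : 0.17656804
Element Bz pattern (n=1): 0.65963 : 0.34037
Convolve the two distributions (both contribute in 2-u steps):
  M: 0.33616804×0.65963 = 0.221747
  M+2: 0.33616804×0.34037 + 0.48726392×0.65963 = 0.435835
  M+4: 0.48726392×0.34037 + 0.17656804×0.65963 = 0.282320
  M+6: 0.17656804×0.34037 = 0.060098
Scale to base peak (0.435835) = 100: 50.9 : 100.0 : 64.8 : 13.8

50.9 : 100.0 : 64.8 : 13.8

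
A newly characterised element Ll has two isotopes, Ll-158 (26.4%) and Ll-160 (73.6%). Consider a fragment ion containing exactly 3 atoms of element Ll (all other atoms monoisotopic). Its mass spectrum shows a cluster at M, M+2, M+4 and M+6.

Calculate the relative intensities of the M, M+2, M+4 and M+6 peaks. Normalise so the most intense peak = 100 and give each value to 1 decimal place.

4.3 : 35.9 : 100.0 : 92.9

Expanding (0.264 + 0.736)^3:
P(M) = 0.264^3 = 0.018400
P(M+2) = 3 × 0.264^2 × 0.736^1 = 0.153889
P(M+4) = 3 × 0.264^1 × 0.736^2 = 0.429023
P(M+6) = 0.736^3 = 0.398688
The M+4 peak is largest (0.429023); scaling to 100 gives 4.3 : 35.9 : 100.0 : 92.9.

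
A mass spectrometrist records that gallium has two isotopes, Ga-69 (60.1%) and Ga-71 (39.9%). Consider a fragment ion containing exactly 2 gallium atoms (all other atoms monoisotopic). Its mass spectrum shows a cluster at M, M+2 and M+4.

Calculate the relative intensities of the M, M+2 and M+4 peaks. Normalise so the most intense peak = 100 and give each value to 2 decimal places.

Expanding (0.601 + 0.399)^2:
P(M) = 0.601^2 = 0.361201
P(M+2) = 2 × 0.601^1 × 0.399^1 = 0.479598
P(M+4) = 0.399^2 = 0.159201
The M+2 peak is largest (0.479598); scaling to 100 gives 75.31 : 100.00 : 33.19.

75.31 : 100.00 : 33.19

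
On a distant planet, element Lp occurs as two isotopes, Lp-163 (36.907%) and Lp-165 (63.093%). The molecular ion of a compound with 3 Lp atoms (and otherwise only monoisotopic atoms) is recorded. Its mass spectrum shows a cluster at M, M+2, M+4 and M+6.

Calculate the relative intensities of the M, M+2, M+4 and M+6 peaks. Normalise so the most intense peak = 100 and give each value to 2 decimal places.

Each Lp atom is independently Lp-163 (p = 0.36907) or Lp-165 (q = 0.63093); the cluster is the binomial expansion (p + q)^3.
P(M) = 0.36907^3 = 0.050272
P(M+2) = 3 × 0.36907^2 × 0.63093^1 = 0.257822
P(M+4) = 3 × 0.36907^1 × 0.63093^2 = 0.440750
P(M+6) = 0.63093^3 = 0.251156
The M+4 peak is largest (0.440750); scaling to 100 gives 11.41 : 58.50 : 100.00 : 56.98.

11.41 : 58.50 : 100.00 : 56.98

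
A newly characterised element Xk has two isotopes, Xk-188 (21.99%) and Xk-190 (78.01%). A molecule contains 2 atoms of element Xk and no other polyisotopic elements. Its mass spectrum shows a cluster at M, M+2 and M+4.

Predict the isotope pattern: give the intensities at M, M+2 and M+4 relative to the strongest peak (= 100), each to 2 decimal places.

Each Xk atom is independently Xk-188 (p = 0.2199) or Xk-190 (q = 0.7801); the cluster is the binomial expansion (p + q)^2.
P(M) = 0.2199^2 = 0.048356
P(M+2) = 2 × 0.2199^1 × 0.7801^1 = 0.343088
P(M+4) = 0.7801^2 = 0.608556
The M+4 peak is largest (0.608556); scaling to 100 gives 7.95 : 56.38 : 100.00.

7.95 : 56.38 : 100.00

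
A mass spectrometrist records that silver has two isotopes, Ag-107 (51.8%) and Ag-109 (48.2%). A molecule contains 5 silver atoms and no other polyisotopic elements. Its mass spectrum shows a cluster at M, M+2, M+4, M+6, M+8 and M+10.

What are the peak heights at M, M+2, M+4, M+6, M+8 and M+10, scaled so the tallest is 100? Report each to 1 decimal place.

11.5 : 53.7 : 100.0 : 93.1 : 43.3 : 8.1

Each Ag atom is independently Ag-107 (p = 0.518) or Ag-109 (q = 0.482); the cluster is the binomial expansion (p + q)^5.
P(M) = 0.518^5 = 0.037295
P(M+2) = 5 × 0.518^4 × 0.482^1 = 0.173515
P(M+4) = 10 × 0.518^3 × 0.482^2 = 0.322911
P(M+6) = 10 × 0.518^2 × 0.482^3 = 0.300470
P(M+8) = 5 × 0.518^1 × 0.482^4 = 0.139794
P(M+10) = 0.482^5 = 0.026016
The M+4 peak is largest (0.322911); scaling to 100 gives 11.5 : 53.7 : 100.0 : 93.1 : 43.3 : 8.1.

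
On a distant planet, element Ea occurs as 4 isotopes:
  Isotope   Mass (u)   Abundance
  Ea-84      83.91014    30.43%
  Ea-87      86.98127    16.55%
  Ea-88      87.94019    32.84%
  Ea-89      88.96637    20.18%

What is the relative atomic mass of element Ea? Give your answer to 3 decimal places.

Ar = Σ fᵢ·mᵢ = 0.3043 × 83.91014 + 0.1655 × 86.98127 + 0.3284 × 87.94019 + 0.2018 × 88.96637
= 25.533856 + 14.395400 + 28.879558 + 17.953413 = 86.762227 u

86.762 u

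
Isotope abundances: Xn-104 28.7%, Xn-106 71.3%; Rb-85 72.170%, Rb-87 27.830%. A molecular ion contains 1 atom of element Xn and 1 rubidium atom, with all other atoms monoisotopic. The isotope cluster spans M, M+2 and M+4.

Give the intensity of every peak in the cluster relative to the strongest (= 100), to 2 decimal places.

Element Xn pattern (n=1): 0.2870 : 0.7130
Rubidium pattern (n=1): 0.7217 : 0.2783
Convolve the two distributions (both contribute in 2-u steps):
  M: 0.2870×0.7217 = 0.207128
  M+2: 0.2870×0.2783 + 0.7130×0.7217 = 0.594444
  M+4: 0.7130×0.2783 = 0.198428
Scale to base peak (0.594444) = 100: 34.84 : 100.00 : 33.38

34.84 : 100.00 : 33.38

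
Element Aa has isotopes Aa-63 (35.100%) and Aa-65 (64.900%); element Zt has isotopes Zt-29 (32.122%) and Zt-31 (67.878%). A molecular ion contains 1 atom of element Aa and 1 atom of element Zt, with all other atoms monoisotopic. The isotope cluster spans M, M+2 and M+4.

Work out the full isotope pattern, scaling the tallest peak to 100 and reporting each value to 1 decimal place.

25.2 : 100.0 : 98.6

Element Aa pattern (n=1): 0.3510 : 0.6490
Element Zt pattern (n=1): 0.32122 : 0.67878
Convolve the two distributions (both contribute in 2-u steps):
  M: 0.3510×0.32122 = 0.112748
  M+2: 0.3510×0.67878 + 0.6490×0.32122 = 0.446724
  M+4: 0.6490×0.67878 = 0.440528
Scale to base peak (0.446724) = 100: 25.2 : 100.0 : 98.6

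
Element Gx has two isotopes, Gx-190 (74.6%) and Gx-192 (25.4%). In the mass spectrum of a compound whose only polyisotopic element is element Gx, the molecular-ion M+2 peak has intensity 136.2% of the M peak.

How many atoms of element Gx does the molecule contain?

The M+2/M ratio from n Gx atoms is n · q/p = n · 0.254/0.746.
n = 1.362 × 0.746/0.254 = 4.00 ≈ 4

4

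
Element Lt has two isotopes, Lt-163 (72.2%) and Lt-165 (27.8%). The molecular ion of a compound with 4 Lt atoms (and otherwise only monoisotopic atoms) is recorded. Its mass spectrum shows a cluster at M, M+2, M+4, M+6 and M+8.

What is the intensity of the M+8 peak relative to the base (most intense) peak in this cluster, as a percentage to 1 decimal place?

Binomial terms of (0.722 + 0.278)^4: M 0.2717, M+2 0.4185, M+4 0.2417, M+6 0.0620, M+8 0.0060 → M+2 is the base peak.
P(M+2) = C(4,1) × 0.722^3 × 0.278^1 = 4 × 0.37636705 × 0.2780 = 0.418520 (base)
P(M+8) = C(4,4) × 0.722^0 × 0.278^4 = 1 × 1.0000 × 0.00597282 = 0.005973
Relative intensity = 0.005973 / 0.418520 × 100 = 1.4

1.4%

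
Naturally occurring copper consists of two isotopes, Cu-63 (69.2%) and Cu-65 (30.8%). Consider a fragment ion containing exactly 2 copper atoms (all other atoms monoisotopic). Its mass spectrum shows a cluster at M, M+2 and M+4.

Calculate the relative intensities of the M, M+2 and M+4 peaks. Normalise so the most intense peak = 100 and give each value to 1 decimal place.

Expanding (0.692 + 0.308)^2:
P(M) = 0.692^2 = 0.478864
P(M+2) = 2 × 0.692^1 × 0.308^1 = 0.426272
P(M+4) = 0.308^2 = 0.094864
The M peak is largest (0.478864); scaling to 100 gives 100.0 : 89.0 : 19.8.

100.0 : 89.0 : 19.8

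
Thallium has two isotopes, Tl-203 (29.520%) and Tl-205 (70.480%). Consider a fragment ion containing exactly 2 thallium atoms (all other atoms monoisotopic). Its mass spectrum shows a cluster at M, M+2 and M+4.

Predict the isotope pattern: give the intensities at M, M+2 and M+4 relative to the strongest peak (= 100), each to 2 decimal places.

17.54 : 83.77 : 100.00

Expanding (0.29520 + 0.70480)^2:
P(M) = 0.29520^2 = 0.087143
P(M+2) = 2 × 0.29520^1 × 0.70480^1 = 0.416114
P(M+4) = 0.70480^2 = 0.496743
The M+4 peak is largest (0.496743); scaling to 100 gives 17.54 : 83.77 : 100.00.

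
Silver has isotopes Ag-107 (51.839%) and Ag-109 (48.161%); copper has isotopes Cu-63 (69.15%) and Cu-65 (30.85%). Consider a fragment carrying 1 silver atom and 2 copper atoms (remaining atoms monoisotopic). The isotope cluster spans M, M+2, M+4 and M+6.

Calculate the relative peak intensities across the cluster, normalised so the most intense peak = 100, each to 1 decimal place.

Silver pattern (n=1): 0.51839 : 0.48161
Copper pattern (n=2): 0.47817225 : 0.4266555 : 0.09517225
Convolve the two distributions (both contribute in 2-u steps):
  M: 0.51839×0.47817225 = 0.247880
  M+2: 0.51839×0.4266555 + 0.48161×0.47817225 = 0.451466
  M+4: 0.51839×0.09517225 + 0.48161×0.4266555 = 0.254818
  M+6: 0.48161×0.09517225 = 0.045836
Scale to base peak (0.451466) = 100: 54.9 : 100.0 : 56.4 : 10.2

54.9 : 100.0 : 56.4 : 10.2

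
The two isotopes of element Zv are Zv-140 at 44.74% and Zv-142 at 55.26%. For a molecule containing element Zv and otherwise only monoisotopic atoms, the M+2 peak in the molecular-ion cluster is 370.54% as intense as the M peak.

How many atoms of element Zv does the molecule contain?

3

With n Zv atoms, P(M+2)/P(M) = C(n,1)·p^(n−1)q / p^n = n·q/p = n · 0.5526/0.4474.
n = 3.7054 × 0.4474/0.5526 = 3.00 ≈ 3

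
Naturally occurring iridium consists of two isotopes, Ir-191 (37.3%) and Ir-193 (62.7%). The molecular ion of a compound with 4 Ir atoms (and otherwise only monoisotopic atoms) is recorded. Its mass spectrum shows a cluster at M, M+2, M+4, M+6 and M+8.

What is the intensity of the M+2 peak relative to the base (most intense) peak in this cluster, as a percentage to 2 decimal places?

(0.373 + 0.627)^4 gives M 0.0194, M+2 0.1302, M+4 0.3282, M+6 0.3678, M+8 0.1546; the largest is M+6.
P(M+6) = C(4,3) × 0.373^1 × 0.627^3 = 4 × 0.3730 × 0.24649188 = 0.367766 (base)
P(M+2) = C(4,1) × 0.373^3 × 0.627^1 = 4 × 0.05189512 × 0.6270 = 0.130153
Relative intensity = 0.130153 / 0.367766 × 100 = 35.39

35.39%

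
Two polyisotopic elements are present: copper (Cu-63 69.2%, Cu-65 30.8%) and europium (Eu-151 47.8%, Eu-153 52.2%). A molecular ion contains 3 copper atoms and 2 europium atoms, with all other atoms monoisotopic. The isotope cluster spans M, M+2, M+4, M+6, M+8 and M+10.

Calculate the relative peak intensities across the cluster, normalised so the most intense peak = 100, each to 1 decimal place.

Copper pattern (n=3): 0.33137389 : 0.44247034 : 0.19693766 : 0.02921811
Europium pattern (n=2): 0.228484 : 0.499032 : 0.272484
Convolve the two distributions (both contribute in 2-u steps):
  M: 0.33137389×0.228484 = 0.075714
  M+2: 0.33137389×0.499032 + 0.44247034×0.228484 = 0.266464
  M+4: 0.33137389×0.272484 + 0.44247034×0.499032 + 0.19693766×0.228484 = 0.356098
  M+6: 0.44247034×0.272484 + 0.19693766×0.499032 + 0.02921811×0.228484 = 0.225520
  M+8: 0.19693766×0.272484 + 0.02921811×0.499032 = 0.068243
  M+10: 0.02921811×0.272484 = 0.007961
Scale to base peak (0.356098) = 100: 21.3 : 74.8 : 100.0 : 63.3 : 19.2 : 2.2

21.3 : 74.8 : 100.0 : 63.3 : 19.2 : 2.2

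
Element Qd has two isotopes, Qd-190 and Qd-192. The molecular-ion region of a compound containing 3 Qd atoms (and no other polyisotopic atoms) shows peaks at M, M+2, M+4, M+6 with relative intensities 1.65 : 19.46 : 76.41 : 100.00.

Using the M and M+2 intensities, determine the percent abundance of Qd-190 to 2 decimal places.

If p is the fraction of Qd that is Qd-190, then I(M+2)/I(M) = [C(3,1)·p^2·(1−p)] / p^3 = 3·(1−p)/p = 19.46/1.65 = 11.7939
(1−p)/p = 11.7939/3 = 3.9313  ⇒  p = 1/(1 + 3.9313) = 0.2028
Qd-190: 20.28%, Qd-192: 79.72%.

20.28%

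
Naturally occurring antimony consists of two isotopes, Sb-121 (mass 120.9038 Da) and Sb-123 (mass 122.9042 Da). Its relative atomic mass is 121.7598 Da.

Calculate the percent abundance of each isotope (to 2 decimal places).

With x = fraction of Sb-121 (so Sb-123 is 1 − x):
120.9038·x + 122.9042·(1 − x) = 121.7598
(120.9038 − 122.9042)·x = 121.7598 − 122.9042
x = -1.1444 / -2.0004 = 0.57209 → 57.21% Sb-121, 42.79% Sb-123.

Sb-121: 57.21%, Sb-123: 42.79%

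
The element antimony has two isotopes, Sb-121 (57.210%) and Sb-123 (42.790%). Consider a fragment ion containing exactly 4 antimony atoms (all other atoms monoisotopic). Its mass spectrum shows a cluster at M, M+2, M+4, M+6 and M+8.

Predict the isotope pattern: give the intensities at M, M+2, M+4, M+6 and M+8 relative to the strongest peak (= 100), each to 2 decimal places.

The 4 Sb atoms are independent, so intensities follow the terms of (0.57210 + 0.42790)^4.
P(M) = 0.57210^4 = 0.107124
P(M+2) = 4 × 0.57210^3 × 0.42790^1 = 0.320493
P(M+4) = 6 × 0.57210^2 × 0.42790^2 = 0.359567
P(M+6) = 4 × 0.57210^1 × 0.42790^3 = 0.179291
P(M+8) = 0.42790^4 = 0.033525
The M+4 peak is largest (0.359567); scaling to 100 gives 29.79 : 89.13 : 100.00 : 49.86 : 9.32.

29.79 : 89.13 : 100.00 : 49.86 : 9.32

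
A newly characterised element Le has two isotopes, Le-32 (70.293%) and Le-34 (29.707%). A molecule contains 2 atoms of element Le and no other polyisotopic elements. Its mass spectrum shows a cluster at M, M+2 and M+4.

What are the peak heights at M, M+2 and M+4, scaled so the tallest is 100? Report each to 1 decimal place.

The 2 Le atoms are independent, so intensities follow the terms of (0.70293 + 0.29707)^2.
P(M) = 0.70293^2 = 0.494111
P(M+2) = 2 × 0.70293^1 × 0.29707^1 = 0.417639
P(M+4) = 0.29707^2 = 0.088251
The M peak is largest (0.494111); scaling to 100 gives 100.0 : 84.5 : 17.9.

100.0 : 84.5 : 17.9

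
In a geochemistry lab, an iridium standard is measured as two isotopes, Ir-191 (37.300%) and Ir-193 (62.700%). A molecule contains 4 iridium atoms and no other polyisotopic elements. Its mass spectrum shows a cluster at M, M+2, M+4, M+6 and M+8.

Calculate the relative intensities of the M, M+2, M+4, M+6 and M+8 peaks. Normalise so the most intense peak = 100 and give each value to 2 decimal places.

Each Ir atom is independently Ir-191 (p = 0.37300) or Ir-193 (q = 0.62700); the cluster is the binomial expansion (p + q)^4.
P(M) = 0.37300^4 = 0.019357
P(M+2) = 4 × 0.37300^3 × 0.62700^1 = 0.130153
P(M+4) = 6 × 0.37300^2 × 0.62700^2 = 0.328174
P(M+6) = 4 × 0.37300^1 × 0.62700^3 = 0.367766
P(M+8) = 0.62700^4 = 0.154550
The M+6 peak is largest (0.367766); scaling to 100 gives 5.26 : 35.39 : 89.23 : 100.00 : 42.02.

5.26 : 35.39 : 89.23 : 100.00 : 42.02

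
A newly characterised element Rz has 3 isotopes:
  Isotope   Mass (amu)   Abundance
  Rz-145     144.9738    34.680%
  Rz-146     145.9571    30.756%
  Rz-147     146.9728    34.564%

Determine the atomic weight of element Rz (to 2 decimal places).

Average mass = Σ (abundance × isotope mass) = 0.34680 × 144.9738 + 0.30756 × 145.9571 + 0.34564 × 146.9728
= 50.27691 + 44.89057 + 50.79968 = 145.96716 amu

145.97 amu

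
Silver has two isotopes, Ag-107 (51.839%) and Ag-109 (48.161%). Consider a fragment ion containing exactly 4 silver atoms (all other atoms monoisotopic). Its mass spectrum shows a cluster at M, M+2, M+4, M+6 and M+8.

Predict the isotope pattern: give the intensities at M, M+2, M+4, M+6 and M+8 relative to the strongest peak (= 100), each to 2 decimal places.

The 4 Ag atoms are independent, so intensities follow the terms of (0.51839 + 0.48161)^4.
P(M) = 0.51839^4 = 0.072215
P(M+2) = 4 × 0.51839^3 × 0.48161^1 = 0.268365
P(M+4) = 6 × 0.51839^2 × 0.48161^2 = 0.373986
P(M+6) = 4 × 0.51839^1 × 0.48161^3 = 0.231634
P(M+8) = 0.48161^4 = 0.053800
The M+4 peak is largest (0.373986); scaling to 100 gives 19.31 : 71.76 : 100.00 : 61.94 : 14.39.

19.31 : 71.76 : 100.00 : 61.94 : 14.39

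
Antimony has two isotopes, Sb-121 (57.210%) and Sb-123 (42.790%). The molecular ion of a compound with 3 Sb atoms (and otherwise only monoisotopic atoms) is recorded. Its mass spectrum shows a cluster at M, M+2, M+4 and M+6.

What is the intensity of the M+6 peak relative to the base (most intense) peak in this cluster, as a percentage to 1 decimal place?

18.6%

(0.57210 + 0.42790)^3 gives M 0.1872, M+2 0.4202, M+4 0.3143, M+6 0.0783; the largest is M+2.
P(M+2) = C(3,1) × 0.57210^2 × 0.42790^1 = 3 × 0.32729841 × 0.4279 = 0.420153 (base)
P(M+6) = C(3,3) × 0.57210^0 × 0.42790^3 = 1 × 1.0000 × 0.07834781 = 0.078348
Relative intensity = 0.078348 / 0.420153 × 100 = 18.6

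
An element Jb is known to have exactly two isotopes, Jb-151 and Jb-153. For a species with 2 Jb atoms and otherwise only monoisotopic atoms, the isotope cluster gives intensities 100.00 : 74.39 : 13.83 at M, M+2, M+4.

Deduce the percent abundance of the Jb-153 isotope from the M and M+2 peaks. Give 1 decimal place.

27.1%

Write p for the Jb-151 fraction. I(M+2)/I(M) = [C(2,1)·p^1·(1−p)] / p^2 = 2·(1−p)/p = 74.39/100.00 = 0.7439
(1−p)/p = 0.7439/2 = 0.3720  ⇒  p = 1/(1 + 0.3720) = 0.7289
Jb-151: 72.9%, Jb-153: 27.1%.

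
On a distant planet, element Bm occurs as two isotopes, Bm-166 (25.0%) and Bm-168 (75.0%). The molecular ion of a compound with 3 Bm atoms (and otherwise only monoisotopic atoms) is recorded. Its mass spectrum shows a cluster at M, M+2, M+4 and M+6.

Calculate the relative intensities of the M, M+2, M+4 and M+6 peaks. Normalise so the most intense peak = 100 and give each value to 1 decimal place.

3.7 : 33.3 : 100.0 : 100.0

Expanding (0.250 + 0.750)^3:
P(M) = 0.250^3 = 0.015625
P(M+2) = 3 × 0.250^2 × 0.750^1 = 0.140625
P(M+4) = 3 × 0.250^1 × 0.750^2 = 0.421875
P(M+6) = 0.750^3 = 0.421875
The M+4 peak is largest (0.421875); scaling to 100 gives 3.7 : 33.3 : 100.0 : 100.0.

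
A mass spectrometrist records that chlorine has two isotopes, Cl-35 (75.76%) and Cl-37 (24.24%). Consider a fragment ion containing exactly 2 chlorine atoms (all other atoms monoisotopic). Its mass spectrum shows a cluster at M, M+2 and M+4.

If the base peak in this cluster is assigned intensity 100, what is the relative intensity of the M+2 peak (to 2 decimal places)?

63.99

Binomial terms of (0.7576 + 0.2424)^2: M 0.5740, M+2 0.3673, M+4 0.0588 → M is the base peak.
P(M) = C(2,0) × 0.7576^2 × 0.2424^0 = 1 × 0.57395776 × 1.0000 = 0.573958 (base)
P(M+2) = C(2,1) × 0.7576^1 × 0.2424^1 = 2 × 0.7576 × 0.2424 = 0.367284
Relative intensity = 0.367284 / 0.573958 × 100 = 63.99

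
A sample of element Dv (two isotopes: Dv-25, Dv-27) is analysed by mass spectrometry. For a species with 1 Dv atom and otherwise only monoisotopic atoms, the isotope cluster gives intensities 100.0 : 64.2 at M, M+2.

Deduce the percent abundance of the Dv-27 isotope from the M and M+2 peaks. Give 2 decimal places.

Write p for the Dv-25 fraction. I(M+2)/I(M) = [C(1,1)·p^0·(1−p)] / p^1 = 1·(1−p)/p = 64.2/100.0 = 0.6420
(1−p)/p = 0.6420/1 = 0.6420  ⇒  p = 1/(1 + 0.6420) = 0.6090
Dv-25: 60.90%, Dv-27: 39.10%.

39.10%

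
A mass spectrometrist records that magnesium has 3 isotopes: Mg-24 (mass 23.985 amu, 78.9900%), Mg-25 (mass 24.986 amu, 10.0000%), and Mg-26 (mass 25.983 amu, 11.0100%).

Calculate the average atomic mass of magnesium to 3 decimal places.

The abundance-weighted mean is 0.789900 × 23.985 + 0.100000 × 24.986 + 0.110100 × 25.983
= 18.9458 + 2.4986 + 2.8607 = 24.3051 amu

24.305 amu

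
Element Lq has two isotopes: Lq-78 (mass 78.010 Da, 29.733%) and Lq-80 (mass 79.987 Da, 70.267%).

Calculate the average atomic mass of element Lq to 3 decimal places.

79.399 Da

Ar = Σ fᵢ·mᵢ = 0.29733 × 78.010 + 0.70267 × 79.987
= 23.1947 + 56.2045 = 79.3992 Da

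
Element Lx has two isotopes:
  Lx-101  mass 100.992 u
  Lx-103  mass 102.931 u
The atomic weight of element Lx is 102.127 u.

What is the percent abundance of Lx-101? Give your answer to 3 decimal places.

41.465%

With x = fraction of Lx-101 (so Lx-103 is 1 − x):
100.992·x + 102.931·(1 − x) = 102.127
(100.992 − 102.931)·x = 102.127 − 102.931
x = -0.804 / -1.939 = 0.41465 → 41.465% Lx-101, 58.535% Lx-103.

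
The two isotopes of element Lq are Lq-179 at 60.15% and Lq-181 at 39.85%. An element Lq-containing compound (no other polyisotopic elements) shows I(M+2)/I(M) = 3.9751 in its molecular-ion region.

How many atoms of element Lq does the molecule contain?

With n Lq atoms, P(M+2)/P(M) = C(n,1)·p^(n−1)q / p^n = n·q/p = n · 0.3985/0.6015.
n = 3.9751 × 0.6015/0.3985 = 6.00 ≈ 6

6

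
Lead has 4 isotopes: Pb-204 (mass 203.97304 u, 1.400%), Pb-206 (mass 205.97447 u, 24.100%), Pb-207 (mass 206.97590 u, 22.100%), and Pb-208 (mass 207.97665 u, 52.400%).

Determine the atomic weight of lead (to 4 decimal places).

207.2169 u

Average mass = Σ (abundance × isotope mass) = 0.01400 × 203.97304 + 0.24100 × 205.97447 + 0.22100 × 206.97590 + 0.52400 × 207.97665
= 2.855623 + 49.639847 + 45.741674 + 108.979765 = 207.216909 u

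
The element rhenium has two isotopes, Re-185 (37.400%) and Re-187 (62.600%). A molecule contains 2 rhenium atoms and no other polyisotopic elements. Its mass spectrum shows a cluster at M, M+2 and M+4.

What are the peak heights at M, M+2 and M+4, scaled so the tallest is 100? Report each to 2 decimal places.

The 2 Re atoms are independent, so intensities follow the terms of (0.37400 + 0.62600)^2.
P(M) = 0.37400^2 = 0.139876
P(M+2) = 2 × 0.37400^1 × 0.62600^1 = 0.468248
P(M+4) = 0.62600^2 = 0.391876
The M+2 peak is largest (0.468248); scaling to 100 gives 29.87 : 100.00 : 83.69.

29.87 : 100.00 : 83.69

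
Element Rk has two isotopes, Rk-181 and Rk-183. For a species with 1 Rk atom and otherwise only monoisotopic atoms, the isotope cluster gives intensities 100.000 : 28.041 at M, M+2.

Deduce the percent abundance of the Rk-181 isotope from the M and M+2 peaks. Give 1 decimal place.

78.1%

Write p for the Rk-181 fraction. I(M+2)/I(M) = [C(1,1)·p^0·(1−p)] / p^1 = 1·(1−p)/p = 28.041/100.000 = 0.2804
(1−p)/p = 0.2804/1 = 0.2804  ⇒  p = 1/(1 + 0.2804) = 0.7810
Rk-181: 78.1%, Rk-183: 21.9%.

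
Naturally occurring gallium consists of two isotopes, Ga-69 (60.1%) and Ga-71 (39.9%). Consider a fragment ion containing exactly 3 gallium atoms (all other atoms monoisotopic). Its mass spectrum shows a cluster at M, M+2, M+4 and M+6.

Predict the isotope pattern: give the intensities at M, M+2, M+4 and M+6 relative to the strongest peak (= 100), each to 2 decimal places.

50.21 : 100.00 : 66.39 : 14.69

The 3 Ga atoms are independent, so intensities follow the terms of (0.601 + 0.399)^3.
P(M) = 0.601^3 = 0.217082
P(M+2) = 3 × 0.601^2 × 0.399^1 = 0.432358
P(M+4) = 3 × 0.601^1 × 0.399^2 = 0.287039
P(M+6) = 0.399^3 = 0.063521
The M+2 peak is largest (0.432358); scaling to 100 gives 50.21 : 100.00 : 66.39 : 14.69.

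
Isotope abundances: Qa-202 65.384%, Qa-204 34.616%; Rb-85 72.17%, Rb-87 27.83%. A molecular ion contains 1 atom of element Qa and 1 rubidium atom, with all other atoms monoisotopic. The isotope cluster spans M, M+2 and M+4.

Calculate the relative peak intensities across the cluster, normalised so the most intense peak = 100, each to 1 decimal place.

100.0 : 91.5 : 20.4

Element Qa pattern (n=1): 0.65384 : 0.34616
Rubidium pattern (n=1): 0.7217 : 0.2783
Convolve the two distributions (both contribute in 2-u steps):
  M: 0.65384×0.7217 = 0.471876
  M+2: 0.65384×0.2783 + 0.34616×0.7217 = 0.431787
  M+4: 0.34616×0.2783 = 0.096336
Scale to base peak (0.471876) = 100: 100.0 : 91.5 : 20.4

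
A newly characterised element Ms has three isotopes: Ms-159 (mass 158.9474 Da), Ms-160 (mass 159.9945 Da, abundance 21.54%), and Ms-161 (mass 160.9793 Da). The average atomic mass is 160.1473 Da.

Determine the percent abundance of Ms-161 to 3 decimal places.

Let x and y be the fractions of Ms-159 and Ms-161. Then x + y = 1 − 0.2154 = 0.7846 and 158.9474x + 160.9793y = 160.1473 − 0.2154×159.9945 = 125.6844847.
Substituting: 158.9474x + 160.9793(0.7846 − x) = 125.6844847
(158.9474 − 160.9793)x = -0.61987408  ⇒  x = 0.30507, y = 0.47953
Ms-159: 30.507%, Ms-161: 47.953%.

47.953%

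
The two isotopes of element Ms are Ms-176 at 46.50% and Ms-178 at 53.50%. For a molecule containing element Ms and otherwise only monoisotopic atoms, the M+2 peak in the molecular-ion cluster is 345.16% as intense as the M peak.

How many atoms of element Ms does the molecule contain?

The M+2/M ratio from n Ms atoms is n · q/p = n · 0.5350/0.4650.
n = 3.4516 × 0.4650/0.5350 = 3.00 ≈ 3

3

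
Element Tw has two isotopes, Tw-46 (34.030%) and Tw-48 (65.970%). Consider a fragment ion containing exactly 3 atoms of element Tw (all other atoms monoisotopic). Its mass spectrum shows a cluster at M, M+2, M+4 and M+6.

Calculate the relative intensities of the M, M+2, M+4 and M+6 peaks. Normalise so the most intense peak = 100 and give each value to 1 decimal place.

8.9 : 51.6 : 100.0 : 64.6

Each Tw atom is independently Tw-46 (p = 0.34030) or Tw-48 (q = 0.65970); the cluster is the binomial expansion (p + q)^3.
P(M) = 0.34030^3 = 0.039408
P(M+2) = 3 × 0.34030^2 × 0.65970^1 = 0.229188
P(M+4) = 3 × 0.34030^1 × 0.65970^2 = 0.444300
P(M+6) = 0.65970^3 = 0.287104
The M+4 peak is largest (0.444300); scaling to 100 gives 8.9 : 51.6 : 100.0 : 64.6.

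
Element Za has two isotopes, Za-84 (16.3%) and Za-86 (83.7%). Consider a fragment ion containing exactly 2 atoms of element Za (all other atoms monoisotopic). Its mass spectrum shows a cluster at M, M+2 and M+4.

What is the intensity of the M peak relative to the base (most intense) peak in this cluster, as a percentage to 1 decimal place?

3.8%

Term probabilities: M 0.0266, M+2 0.2729, M+4 0.7006. Base peak = M+4.
P(M+4) = C(2,2) × 0.163^0 × 0.837^2 = 1 × 1.0000 × 0.700569 = 0.700569 (base)
P(M) = C(2,0) × 0.163^2 × 0.837^0 = 1 × 0.026569 × 1.0000 = 0.026569
Relative intensity = 0.026569 / 0.700569 × 100 = 3.8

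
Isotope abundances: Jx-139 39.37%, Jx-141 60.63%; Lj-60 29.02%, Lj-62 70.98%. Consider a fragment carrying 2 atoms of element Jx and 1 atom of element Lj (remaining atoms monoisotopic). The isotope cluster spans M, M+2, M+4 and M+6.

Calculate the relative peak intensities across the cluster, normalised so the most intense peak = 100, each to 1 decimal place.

Element Jx pattern (n=2): 0.15499969 : 0.47740062 : 0.36759969
Element Lj pattern (n=1): 0.2902 : 0.7098
Convolve the two distributions (both contribute in 2-u steps):
  M: 0.15499969×0.2902 = 0.044981
  M+2: 0.15499969×0.7098 + 0.47740062×0.2902 = 0.248560
  M+4: 0.47740062×0.7098 + 0.36759969×0.2902 = 0.445536
  M+6: 0.36759969×0.7098 = 0.260922
Scale to base peak (0.445536) = 100: 10.1 : 55.8 : 100.0 : 58.6

10.1 : 55.8 : 100.0 : 58.6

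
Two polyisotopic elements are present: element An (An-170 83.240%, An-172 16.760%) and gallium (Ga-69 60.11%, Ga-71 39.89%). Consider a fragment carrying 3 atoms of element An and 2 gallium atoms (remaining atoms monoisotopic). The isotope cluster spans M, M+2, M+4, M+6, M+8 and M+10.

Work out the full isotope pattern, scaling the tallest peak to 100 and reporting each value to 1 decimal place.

51.8 : 100.0 : 70.6 : 22.6 : 3.3 : 0.2

Element An pattern (n=3): 0.57676144 : 0.34838497 : 0.07014575 : 0.00470784
Gallium pattern (n=2): 0.36132121 : 0.47955758 : 0.15912121
Convolve the two distributions (both contribute in 2-u steps):
  M: 0.57676144×0.36132121 = 0.208396
  M+2: 0.57676144×0.47955758 + 0.34838497×0.36132121 = 0.402469
  M+4: 0.57676144×0.15912121 + 0.34838497×0.47955758 + 0.07014575×0.36132121 = 0.284191
  M+6: 0.34838497×0.15912121 + 0.07014575×0.47955758 + 0.00470784×0.36132121 = 0.090775
  M+8: 0.07014575×0.15912121 + 0.00470784×0.47955758 = 0.013419
  M+10: 0.00470784×0.15912121 = 0.000749
Scale to base peak (0.402469) = 100: 51.8 : 100.0 : 70.6 : 22.6 : 3.3 : 0.2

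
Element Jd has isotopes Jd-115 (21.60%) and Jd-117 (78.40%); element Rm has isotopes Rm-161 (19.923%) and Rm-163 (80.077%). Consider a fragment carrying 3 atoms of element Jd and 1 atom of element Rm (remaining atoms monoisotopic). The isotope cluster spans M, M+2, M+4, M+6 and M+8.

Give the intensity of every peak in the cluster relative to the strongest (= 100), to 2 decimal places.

Element Jd pattern (n=3): 0.0100777 : 0.10973491 : 0.39829709 : 0.4818903
Element Rm pattern (n=1): 0.19923 : 0.80077
Convolve the two distributions (both contribute in 2-u steps):
  M: 0.0100777×0.19923 = 0.002008
  M+2: 0.0100777×0.80077 + 0.10973491×0.19923 = 0.029932
  M+4: 0.10973491×0.80077 + 0.39829709×0.19923 = 0.167225
  M+6: 0.39829709×0.80077 + 0.4818903×0.19923 = 0.414951
  M+8: 0.4818903×0.80077 = 0.385883
Scale to base peak (0.414951) = 100: 0.48 : 7.21 : 40.30 : 100.00 : 92.99

0.48 : 7.21 : 40.30 : 100.00 : 92.99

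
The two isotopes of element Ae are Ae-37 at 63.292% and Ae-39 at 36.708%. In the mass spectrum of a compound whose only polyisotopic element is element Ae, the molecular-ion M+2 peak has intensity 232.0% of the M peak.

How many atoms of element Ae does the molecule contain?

The M+2/M ratio from n Ae atoms is n · q/p = n · 0.36708/0.63292.
n = 2.320 × 0.63292/0.36708 = 4.00 ≈ 4

4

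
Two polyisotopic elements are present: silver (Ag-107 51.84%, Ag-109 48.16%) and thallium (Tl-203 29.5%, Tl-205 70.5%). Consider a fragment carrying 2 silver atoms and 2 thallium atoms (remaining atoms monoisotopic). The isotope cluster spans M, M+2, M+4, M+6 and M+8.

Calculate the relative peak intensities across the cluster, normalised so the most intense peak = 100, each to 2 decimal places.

Silver pattern (n=2): 0.26873856 : 0.49932288 : 0.23193856
Thallium pattern (n=2): 0.087025 : 0.41595 : 0.497025
Convolve the two distributions (both contribute in 2-u steps):
  M: 0.26873856×0.087025 = 0.023387
  M+2: 0.26873856×0.41595 + 0.49932288×0.087025 = 0.155235
  M+4: 0.26873856×0.497025 + 0.49932288×0.41595 + 0.23193856×0.087025 = 0.361448
  M+6: 0.49932288×0.497025 + 0.23193856×0.41595 = 0.344651
  M+8: 0.23193856×0.497025 = 0.115279
Scale to base peak (0.361448) = 100: 6.47 : 42.95 : 100.00 : 95.35 : 31.89

6.47 : 42.95 : 100.00 : 95.35 : 31.89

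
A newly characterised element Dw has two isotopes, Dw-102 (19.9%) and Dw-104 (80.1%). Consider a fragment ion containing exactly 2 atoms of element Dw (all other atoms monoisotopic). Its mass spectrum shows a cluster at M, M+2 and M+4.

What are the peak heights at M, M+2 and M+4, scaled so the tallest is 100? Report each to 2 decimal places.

6.17 : 49.69 : 100.00

The 2 Dw atoms are independent, so intensities follow the terms of (0.199 + 0.801)^2.
P(M) = 0.199^2 = 0.039601
P(M+2) = 2 × 0.199^1 × 0.801^1 = 0.318798
P(M+4) = 0.801^2 = 0.641601
The M+4 peak is largest (0.641601); scaling to 100 gives 6.17 : 49.69 : 100.00.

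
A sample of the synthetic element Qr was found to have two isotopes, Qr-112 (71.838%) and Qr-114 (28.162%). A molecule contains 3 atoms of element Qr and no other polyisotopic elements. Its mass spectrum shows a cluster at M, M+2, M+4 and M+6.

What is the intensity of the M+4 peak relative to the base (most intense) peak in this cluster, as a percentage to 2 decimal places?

(0.71838 + 0.28162)^3 gives M 0.3707, M+2 0.4360, M+4 0.1709, M+6 0.0223; the largest is M+2.
P(M+2) = C(3,1) × 0.71838^2 × 0.28162^1 = 3 × 0.51606982 × 0.28162 = 0.436007 (base)
P(M+4) = C(3,2) × 0.71838^1 × 0.28162^2 = 3 × 0.71838 × 0.07930982 = 0.170924
Relative intensity = 0.170924 / 0.436007 × 100 = 39.20

39.20%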